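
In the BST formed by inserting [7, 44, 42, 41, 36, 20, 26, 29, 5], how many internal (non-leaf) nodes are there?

Tree built from: [7, 44, 42, 41, 36, 20, 26, 29, 5]
Tree (level-order array): [7, 5, 44, None, None, 42, None, 41, None, 36, None, 20, None, None, 26, None, 29]
Rule: An internal node has at least one child.
Per-node child counts:
  node 7: 2 child(ren)
  node 5: 0 child(ren)
  node 44: 1 child(ren)
  node 42: 1 child(ren)
  node 41: 1 child(ren)
  node 36: 1 child(ren)
  node 20: 1 child(ren)
  node 26: 1 child(ren)
  node 29: 0 child(ren)
Matching nodes: [7, 44, 42, 41, 36, 20, 26]
Count of internal (non-leaf) nodes: 7


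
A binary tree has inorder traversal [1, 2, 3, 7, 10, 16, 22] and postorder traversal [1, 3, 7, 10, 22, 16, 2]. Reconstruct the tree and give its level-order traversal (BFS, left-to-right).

Inorder:   [1, 2, 3, 7, 10, 16, 22]
Postorder: [1, 3, 7, 10, 22, 16, 2]
Algorithm: postorder visits root last, so walk postorder right-to-left;
each value is the root of the current inorder slice — split it at that
value, recurse on the right subtree first, then the left.
Recursive splits:
  root=2; inorder splits into left=[1], right=[3, 7, 10, 16, 22]
  root=16; inorder splits into left=[3, 7, 10], right=[22]
  root=22; inorder splits into left=[], right=[]
  root=10; inorder splits into left=[3, 7], right=[]
  root=7; inorder splits into left=[3], right=[]
  root=3; inorder splits into left=[], right=[]
  root=1; inorder splits into left=[], right=[]
Reconstructed level-order: [2, 1, 16, 10, 22, 7, 3]


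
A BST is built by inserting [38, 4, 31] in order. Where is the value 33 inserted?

Starting tree (level order): [38, 4, None, None, 31]
Insertion path: 38 -> 4 -> 31
Result: insert 33 as right child of 31
Final tree (level order): [38, 4, None, None, 31, None, 33]


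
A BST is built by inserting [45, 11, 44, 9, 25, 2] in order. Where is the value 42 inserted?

Starting tree (level order): [45, 11, None, 9, 44, 2, None, 25]
Insertion path: 45 -> 11 -> 44 -> 25
Result: insert 42 as right child of 25
Final tree (level order): [45, 11, None, 9, 44, 2, None, 25, None, None, None, None, 42]


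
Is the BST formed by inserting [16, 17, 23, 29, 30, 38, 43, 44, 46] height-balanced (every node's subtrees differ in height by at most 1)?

Tree (level-order array): [16, None, 17, None, 23, None, 29, None, 30, None, 38, None, 43, None, 44, None, 46]
Definition: a tree is height-balanced if, at every node, |h(left) - h(right)| <= 1 (empty subtree has height -1).
Bottom-up per-node check:
  node 46: h_left=-1, h_right=-1, diff=0 [OK], height=0
  node 44: h_left=-1, h_right=0, diff=1 [OK], height=1
  node 43: h_left=-1, h_right=1, diff=2 [FAIL (|-1-1|=2 > 1)], height=2
  node 38: h_left=-1, h_right=2, diff=3 [FAIL (|-1-2|=3 > 1)], height=3
  node 30: h_left=-1, h_right=3, diff=4 [FAIL (|-1-3|=4 > 1)], height=4
  node 29: h_left=-1, h_right=4, diff=5 [FAIL (|-1-4|=5 > 1)], height=5
  node 23: h_left=-1, h_right=5, diff=6 [FAIL (|-1-5|=6 > 1)], height=6
  node 17: h_left=-1, h_right=6, diff=7 [FAIL (|-1-6|=7 > 1)], height=7
  node 16: h_left=-1, h_right=7, diff=8 [FAIL (|-1-7|=8 > 1)], height=8
Node 43 violates the condition: |-1 - 1| = 2 > 1.
Result: Not balanced


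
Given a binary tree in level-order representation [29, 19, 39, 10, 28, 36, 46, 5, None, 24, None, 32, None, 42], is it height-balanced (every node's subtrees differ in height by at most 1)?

Tree (level-order array): [29, 19, 39, 10, 28, 36, 46, 5, None, 24, None, 32, None, 42]
Definition: a tree is height-balanced if, at every node, |h(left) - h(right)| <= 1 (empty subtree has height -1).
Bottom-up per-node check:
  node 5: h_left=-1, h_right=-1, diff=0 [OK], height=0
  node 10: h_left=0, h_right=-1, diff=1 [OK], height=1
  node 24: h_left=-1, h_right=-1, diff=0 [OK], height=0
  node 28: h_left=0, h_right=-1, diff=1 [OK], height=1
  node 19: h_left=1, h_right=1, diff=0 [OK], height=2
  node 32: h_left=-1, h_right=-1, diff=0 [OK], height=0
  node 36: h_left=0, h_right=-1, diff=1 [OK], height=1
  node 42: h_left=-1, h_right=-1, diff=0 [OK], height=0
  node 46: h_left=0, h_right=-1, diff=1 [OK], height=1
  node 39: h_left=1, h_right=1, diff=0 [OK], height=2
  node 29: h_left=2, h_right=2, diff=0 [OK], height=3
All nodes satisfy the balance condition.
Result: Balanced


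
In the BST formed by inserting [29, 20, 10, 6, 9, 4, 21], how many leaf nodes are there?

Tree built from: [29, 20, 10, 6, 9, 4, 21]
Tree (level-order array): [29, 20, None, 10, 21, 6, None, None, None, 4, 9]
Rule: A leaf has 0 children.
Per-node child counts:
  node 29: 1 child(ren)
  node 20: 2 child(ren)
  node 10: 1 child(ren)
  node 6: 2 child(ren)
  node 4: 0 child(ren)
  node 9: 0 child(ren)
  node 21: 0 child(ren)
Matching nodes: [4, 9, 21]
Count of leaf nodes: 3


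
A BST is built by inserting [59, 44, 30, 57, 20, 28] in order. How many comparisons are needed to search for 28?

Search path for 28: 59 -> 44 -> 30 -> 20 -> 28
Found: True
Comparisons: 5


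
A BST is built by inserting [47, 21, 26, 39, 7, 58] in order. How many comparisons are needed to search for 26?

Search path for 26: 47 -> 21 -> 26
Found: True
Comparisons: 3


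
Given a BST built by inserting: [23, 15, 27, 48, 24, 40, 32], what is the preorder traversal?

Tree insertion order: [23, 15, 27, 48, 24, 40, 32]
Tree (level-order array): [23, 15, 27, None, None, 24, 48, None, None, 40, None, 32]
Preorder traversal: [23, 15, 27, 24, 48, 40, 32]


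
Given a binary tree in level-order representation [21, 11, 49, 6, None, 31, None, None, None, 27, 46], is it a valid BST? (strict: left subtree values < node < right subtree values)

Level-order array: [21, 11, 49, 6, None, 31, None, None, None, 27, 46]
Validate using subtree bounds (lo, hi): at each node, require lo < value < hi,
then recurse left with hi=value and right with lo=value.
Preorder trace (stopping at first violation):
  at node 21 with bounds (-inf, +inf): OK
  at node 11 with bounds (-inf, 21): OK
  at node 6 with bounds (-inf, 11): OK
  at node 49 with bounds (21, +inf): OK
  at node 31 with bounds (21, 49): OK
  at node 27 with bounds (21, 31): OK
  at node 46 with bounds (31, 49): OK
No violation found at any node.
Result: Valid BST


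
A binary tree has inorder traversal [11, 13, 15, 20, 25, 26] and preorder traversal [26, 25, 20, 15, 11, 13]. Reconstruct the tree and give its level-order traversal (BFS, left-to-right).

Inorder:  [11, 13, 15, 20, 25, 26]
Preorder: [26, 25, 20, 15, 11, 13]
Algorithm: preorder visits root first, so consume preorder in order;
for each root, split the current inorder slice at that value into
left-subtree inorder and right-subtree inorder, then recurse.
Recursive splits:
  root=26; inorder splits into left=[11, 13, 15, 20, 25], right=[]
  root=25; inorder splits into left=[11, 13, 15, 20], right=[]
  root=20; inorder splits into left=[11, 13, 15], right=[]
  root=15; inorder splits into left=[11, 13], right=[]
  root=11; inorder splits into left=[], right=[13]
  root=13; inorder splits into left=[], right=[]
Reconstructed level-order: [26, 25, 20, 15, 11, 13]


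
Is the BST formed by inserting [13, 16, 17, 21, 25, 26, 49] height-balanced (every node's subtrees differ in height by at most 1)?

Tree (level-order array): [13, None, 16, None, 17, None, 21, None, 25, None, 26, None, 49]
Definition: a tree is height-balanced if, at every node, |h(left) - h(right)| <= 1 (empty subtree has height -1).
Bottom-up per-node check:
  node 49: h_left=-1, h_right=-1, diff=0 [OK], height=0
  node 26: h_left=-1, h_right=0, diff=1 [OK], height=1
  node 25: h_left=-1, h_right=1, diff=2 [FAIL (|-1-1|=2 > 1)], height=2
  node 21: h_left=-1, h_right=2, diff=3 [FAIL (|-1-2|=3 > 1)], height=3
  node 17: h_left=-1, h_right=3, diff=4 [FAIL (|-1-3|=4 > 1)], height=4
  node 16: h_left=-1, h_right=4, diff=5 [FAIL (|-1-4|=5 > 1)], height=5
  node 13: h_left=-1, h_right=5, diff=6 [FAIL (|-1-5|=6 > 1)], height=6
Node 25 violates the condition: |-1 - 1| = 2 > 1.
Result: Not balanced


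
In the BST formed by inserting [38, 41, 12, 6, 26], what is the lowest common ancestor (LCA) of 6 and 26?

Tree insertion order: [38, 41, 12, 6, 26]
Tree (level-order array): [38, 12, 41, 6, 26]
In a BST, the LCA of p=6, q=26 is the first node v on the
root-to-leaf path with p <= v <= q (go left if both < v, right if both > v).
Walk from root:
  at 38: both 6 and 26 < 38, go left
  at 12: 6 <= 12 <= 26, this is the LCA
LCA = 12


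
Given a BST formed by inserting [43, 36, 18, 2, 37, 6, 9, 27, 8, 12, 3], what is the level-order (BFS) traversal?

Tree insertion order: [43, 36, 18, 2, 37, 6, 9, 27, 8, 12, 3]
Tree (level-order array): [43, 36, None, 18, 37, 2, 27, None, None, None, 6, None, None, 3, 9, None, None, 8, 12]
BFS from the root, enqueuing left then right child of each popped node:
  queue [43] -> pop 43, enqueue [36], visited so far: [43]
  queue [36] -> pop 36, enqueue [18, 37], visited so far: [43, 36]
  queue [18, 37] -> pop 18, enqueue [2, 27], visited so far: [43, 36, 18]
  queue [37, 2, 27] -> pop 37, enqueue [none], visited so far: [43, 36, 18, 37]
  queue [2, 27] -> pop 2, enqueue [6], visited so far: [43, 36, 18, 37, 2]
  queue [27, 6] -> pop 27, enqueue [none], visited so far: [43, 36, 18, 37, 2, 27]
  queue [6] -> pop 6, enqueue [3, 9], visited so far: [43, 36, 18, 37, 2, 27, 6]
  queue [3, 9] -> pop 3, enqueue [none], visited so far: [43, 36, 18, 37, 2, 27, 6, 3]
  queue [9] -> pop 9, enqueue [8, 12], visited so far: [43, 36, 18, 37, 2, 27, 6, 3, 9]
  queue [8, 12] -> pop 8, enqueue [none], visited so far: [43, 36, 18, 37, 2, 27, 6, 3, 9, 8]
  queue [12] -> pop 12, enqueue [none], visited so far: [43, 36, 18, 37, 2, 27, 6, 3, 9, 8, 12]
Result: [43, 36, 18, 37, 2, 27, 6, 3, 9, 8, 12]


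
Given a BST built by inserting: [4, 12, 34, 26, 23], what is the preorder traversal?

Tree insertion order: [4, 12, 34, 26, 23]
Tree (level-order array): [4, None, 12, None, 34, 26, None, 23]
Preorder traversal: [4, 12, 34, 26, 23]


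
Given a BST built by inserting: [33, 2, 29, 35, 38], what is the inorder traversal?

Tree insertion order: [33, 2, 29, 35, 38]
Tree (level-order array): [33, 2, 35, None, 29, None, 38]
Inorder traversal: [2, 29, 33, 35, 38]


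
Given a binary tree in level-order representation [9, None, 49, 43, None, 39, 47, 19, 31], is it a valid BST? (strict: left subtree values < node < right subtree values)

Level-order array: [9, None, 49, 43, None, 39, 47, 19, 31]
Validate using subtree bounds (lo, hi): at each node, require lo < value < hi,
then recurse left with hi=value and right with lo=value.
Preorder trace (stopping at first violation):
  at node 9 with bounds (-inf, +inf): OK
  at node 49 with bounds (9, +inf): OK
  at node 43 with bounds (9, 49): OK
  at node 39 with bounds (9, 43): OK
  at node 19 with bounds (9, 39): OK
  at node 31 with bounds (39, 43): VIOLATION
Node 31 violates its bound: not (39 < 31 < 43).
Result: Not a valid BST


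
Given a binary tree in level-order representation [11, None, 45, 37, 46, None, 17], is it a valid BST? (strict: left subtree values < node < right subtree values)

Level-order array: [11, None, 45, 37, 46, None, 17]
Validate using subtree bounds (lo, hi): at each node, require lo < value < hi,
then recurse left with hi=value and right with lo=value.
Preorder trace (stopping at first violation):
  at node 11 with bounds (-inf, +inf): OK
  at node 45 with bounds (11, +inf): OK
  at node 37 with bounds (11, 45): OK
  at node 17 with bounds (37, 45): VIOLATION
Node 17 violates its bound: not (37 < 17 < 45).
Result: Not a valid BST


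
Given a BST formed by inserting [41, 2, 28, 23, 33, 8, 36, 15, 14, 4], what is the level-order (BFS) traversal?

Tree insertion order: [41, 2, 28, 23, 33, 8, 36, 15, 14, 4]
Tree (level-order array): [41, 2, None, None, 28, 23, 33, 8, None, None, 36, 4, 15, None, None, None, None, 14]
BFS from the root, enqueuing left then right child of each popped node:
  queue [41] -> pop 41, enqueue [2], visited so far: [41]
  queue [2] -> pop 2, enqueue [28], visited so far: [41, 2]
  queue [28] -> pop 28, enqueue [23, 33], visited so far: [41, 2, 28]
  queue [23, 33] -> pop 23, enqueue [8], visited so far: [41, 2, 28, 23]
  queue [33, 8] -> pop 33, enqueue [36], visited so far: [41, 2, 28, 23, 33]
  queue [8, 36] -> pop 8, enqueue [4, 15], visited so far: [41, 2, 28, 23, 33, 8]
  queue [36, 4, 15] -> pop 36, enqueue [none], visited so far: [41, 2, 28, 23, 33, 8, 36]
  queue [4, 15] -> pop 4, enqueue [none], visited so far: [41, 2, 28, 23, 33, 8, 36, 4]
  queue [15] -> pop 15, enqueue [14], visited so far: [41, 2, 28, 23, 33, 8, 36, 4, 15]
  queue [14] -> pop 14, enqueue [none], visited so far: [41, 2, 28, 23, 33, 8, 36, 4, 15, 14]
Result: [41, 2, 28, 23, 33, 8, 36, 4, 15, 14]


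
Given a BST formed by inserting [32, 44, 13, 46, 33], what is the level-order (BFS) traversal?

Tree insertion order: [32, 44, 13, 46, 33]
Tree (level-order array): [32, 13, 44, None, None, 33, 46]
BFS from the root, enqueuing left then right child of each popped node:
  queue [32] -> pop 32, enqueue [13, 44], visited so far: [32]
  queue [13, 44] -> pop 13, enqueue [none], visited so far: [32, 13]
  queue [44] -> pop 44, enqueue [33, 46], visited so far: [32, 13, 44]
  queue [33, 46] -> pop 33, enqueue [none], visited so far: [32, 13, 44, 33]
  queue [46] -> pop 46, enqueue [none], visited so far: [32, 13, 44, 33, 46]
Result: [32, 13, 44, 33, 46]


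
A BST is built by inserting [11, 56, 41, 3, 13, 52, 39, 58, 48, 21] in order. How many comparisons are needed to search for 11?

Search path for 11: 11
Found: True
Comparisons: 1


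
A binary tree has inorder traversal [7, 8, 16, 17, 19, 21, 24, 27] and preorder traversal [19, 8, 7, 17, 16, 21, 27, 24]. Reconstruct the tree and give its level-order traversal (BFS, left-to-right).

Inorder:  [7, 8, 16, 17, 19, 21, 24, 27]
Preorder: [19, 8, 7, 17, 16, 21, 27, 24]
Algorithm: preorder visits root first, so consume preorder in order;
for each root, split the current inorder slice at that value into
left-subtree inorder and right-subtree inorder, then recurse.
Recursive splits:
  root=19; inorder splits into left=[7, 8, 16, 17], right=[21, 24, 27]
  root=8; inorder splits into left=[7], right=[16, 17]
  root=7; inorder splits into left=[], right=[]
  root=17; inorder splits into left=[16], right=[]
  root=16; inorder splits into left=[], right=[]
  root=21; inorder splits into left=[], right=[24, 27]
  root=27; inorder splits into left=[24], right=[]
  root=24; inorder splits into left=[], right=[]
Reconstructed level-order: [19, 8, 21, 7, 17, 27, 16, 24]


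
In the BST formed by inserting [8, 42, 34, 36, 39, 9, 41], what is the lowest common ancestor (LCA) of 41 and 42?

Tree insertion order: [8, 42, 34, 36, 39, 9, 41]
Tree (level-order array): [8, None, 42, 34, None, 9, 36, None, None, None, 39, None, 41]
In a BST, the LCA of p=41, q=42 is the first node v on the
root-to-leaf path with p <= v <= q (go left if both < v, right if both > v).
Walk from root:
  at 8: both 41 and 42 > 8, go right
  at 42: 41 <= 42 <= 42, this is the LCA
LCA = 42


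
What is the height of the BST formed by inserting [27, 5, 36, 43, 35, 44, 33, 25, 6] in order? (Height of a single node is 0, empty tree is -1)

Insertion order: [27, 5, 36, 43, 35, 44, 33, 25, 6]
Tree (level-order array): [27, 5, 36, None, 25, 35, 43, 6, None, 33, None, None, 44]
Compute height bottom-up (empty subtree = -1):
  height(6) = 1 + max(-1, -1) = 0
  height(25) = 1 + max(0, -1) = 1
  height(5) = 1 + max(-1, 1) = 2
  height(33) = 1 + max(-1, -1) = 0
  height(35) = 1 + max(0, -1) = 1
  height(44) = 1 + max(-1, -1) = 0
  height(43) = 1 + max(-1, 0) = 1
  height(36) = 1 + max(1, 1) = 2
  height(27) = 1 + max(2, 2) = 3
Height = 3


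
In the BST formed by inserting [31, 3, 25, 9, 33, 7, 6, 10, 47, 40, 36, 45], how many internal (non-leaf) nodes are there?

Tree built from: [31, 3, 25, 9, 33, 7, 6, 10, 47, 40, 36, 45]
Tree (level-order array): [31, 3, 33, None, 25, None, 47, 9, None, 40, None, 7, 10, 36, 45, 6]
Rule: An internal node has at least one child.
Per-node child counts:
  node 31: 2 child(ren)
  node 3: 1 child(ren)
  node 25: 1 child(ren)
  node 9: 2 child(ren)
  node 7: 1 child(ren)
  node 6: 0 child(ren)
  node 10: 0 child(ren)
  node 33: 1 child(ren)
  node 47: 1 child(ren)
  node 40: 2 child(ren)
  node 36: 0 child(ren)
  node 45: 0 child(ren)
Matching nodes: [31, 3, 25, 9, 7, 33, 47, 40]
Count of internal (non-leaf) nodes: 8


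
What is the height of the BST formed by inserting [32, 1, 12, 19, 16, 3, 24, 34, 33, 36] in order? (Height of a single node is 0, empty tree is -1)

Insertion order: [32, 1, 12, 19, 16, 3, 24, 34, 33, 36]
Tree (level-order array): [32, 1, 34, None, 12, 33, 36, 3, 19, None, None, None, None, None, None, 16, 24]
Compute height bottom-up (empty subtree = -1):
  height(3) = 1 + max(-1, -1) = 0
  height(16) = 1 + max(-1, -1) = 0
  height(24) = 1 + max(-1, -1) = 0
  height(19) = 1 + max(0, 0) = 1
  height(12) = 1 + max(0, 1) = 2
  height(1) = 1 + max(-1, 2) = 3
  height(33) = 1 + max(-1, -1) = 0
  height(36) = 1 + max(-1, -1) = 0
  height(34) = 1 + max(0, 0) = 1
  height(32) = 1 + max(3, 1) = 4
Height = 4


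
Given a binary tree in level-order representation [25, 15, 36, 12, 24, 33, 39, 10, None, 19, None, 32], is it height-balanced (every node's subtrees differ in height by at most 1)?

Tree (level-order array): [25, 15, 36, 12, 24, 33, 39, 10, None, 19, None, 32]
Definition: a tree is height-balanced if, at every node, |h(left) - h(right)| <= 1 (empty subtree has height -1).
Bottom-up per-node check:
  node 10: h_left=-1, h_right=-1, diff=0 [OK], height=0
  node 12: h_left=0, h_right=-1, diff=1 [OK], height=1
  node 19: h_left=-1, h_right=-1, diff=0 [OK], height=0
  node 24: h_left=0, h_right=-1, diff=1 [OK], height=1
  node 15: h_left=1, h_right=1, diff=0 [OK], height=2
  node 32: h_left=-1, h_right=-1, diff=0 [OK], height=0
  node 33: h_left=0, h_right=-1, diff=1 [OK], height=1
  node 39: h_left=-1, h_right=-1, diff=0 [OK], height=0
  node 36: h_left=1, h_right=0, diff=1 [OK], height=2
  node 25: h_left=2, h_right=2, diff=0 [OK], height=3
All nodes satisfy the balance condition.
Result: Balanced


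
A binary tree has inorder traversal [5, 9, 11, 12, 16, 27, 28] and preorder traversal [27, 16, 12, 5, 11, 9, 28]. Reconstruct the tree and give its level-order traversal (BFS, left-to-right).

Inorder:  [5, 9, 11, 12, 16, 27, 28]
Preorder: [27, 16, 12, 5, 11, 9, 28]
Algorithm: preorder visits root first, so consume preorder in order;
for each root, split the current inorder slice at that value into
left-subtree inorder and right-subtree inorder, then recurse.
Recursive splits:
  root=27; inorder splits into left=[5, 9, 11, 12, 16], right=[28]
  root=16; inorder splits into left=[5, 9, 11, 12], right=[]
  root=12; inorder splits into left=[5, 9, 11], right=[]
  root=5; inorder splits into left=[], right=[9, 11]
  root=11; inorder splits into left=[9], right=[]
  root=9; inorder splits into left=[], right=[]
  root=28; inorder splits into left=[], right=[]
Reconstructed level-order: [27, 16, 28, 12, 5, 11, 9]


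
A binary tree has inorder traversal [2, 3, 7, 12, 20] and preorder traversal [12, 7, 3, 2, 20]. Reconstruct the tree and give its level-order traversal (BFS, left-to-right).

Inorder:  [2, 3, 7, 12, 20]
Preorder: [12, 7, 3, 2, 20]
Algorithm: preorder visits root first, so consume preorder in order;
for each root, split the current inorder slice at that value into
left-subtree inorder and right-subtree inorder, then recurse.
Recursive splits:
  root=12; inorder splits into left=[2, 3, 7], right=[20]
  root=7; inorder splits into left=[2, 3], right=[]
  root=3; inorder splits into left=[2], right=[]
  root=2; inorder splits into left=[], right=[]
  root=20; inorder splits into left=[], right=[]
Reconstructed level-order: [12, 7, 20, 3, 2]


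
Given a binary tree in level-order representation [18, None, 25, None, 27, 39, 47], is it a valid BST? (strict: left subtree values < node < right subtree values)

Level-order array: [18, None, 25, None, 27, 39, 47]
Validate using subtree bounds (lo, hi): at each node, require lo < value < hi,
then recurse left with hi=value and right with lo=value.
Preorder trace (stopping at first violation):
  at node 18 with bounds (-inf, +inf): OK
  at node 25 with bounds (18, +inf): OK
  at node 27 with bounds (25, +inf): OK
  at node 39 with bounds (25, 27): VIOLATION
Node 39 violates its bound: not (25 < 39 < 27).
Result: Not a valid BST


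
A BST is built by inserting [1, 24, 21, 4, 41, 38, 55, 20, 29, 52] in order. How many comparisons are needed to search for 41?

Search path for 41: 1 -> 24 -> 41
Found: True
Comparisons: 3


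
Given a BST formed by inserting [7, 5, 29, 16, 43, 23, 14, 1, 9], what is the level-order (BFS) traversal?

Tree insertion order: [7, 5, 29, 16, 43, 23, 14, 1, 9]
Tree (level-order array): [7, 5, 29, 1, None, 16, 43, None, None, 14, 23, None, None, 9]
BFS from the root, enqueuing left then right child of each popped node:
  queue [7] -> pop 7, enqueue [5, 29], visited so far: [7]
  queue [5, 29] -> pop 5, enqueue [1], visited so far: [7, 5]
  queue [29, 1] -> pop 29, enqueue [16, 43], visited so far: [7, 5, 29]
  queue [1, 16, 43] -> pop 1, enqueue [none], visited so far: [7, 5, 29, 1]
  queue [16, 43] -> pop 16, enqueue [14, 23], visited so far: [7, 5, 29, 1, 16]
  queue [43, 14, 23] -> pop 43, enqueue [none], visited so far: [7, 5, 29, 1, 16, 43]
  queue [14, 23] -> pop 14, enqueue [9], visited so far: [7, 5, 29, 1, 16, 43, 14]
  queue [23, 9] -> pop 23, enqueue [none], visited so far: [7, 5, 29, 1, 16, 43, 14, 23]
  queue [9] -> pop 9, enqueue [none], visited so far: [7, 5, 29, 1, 16, 43, 14, 23, 9]
Result: [7, 5, 29, 1, 16, 43, 14, 23, 9]


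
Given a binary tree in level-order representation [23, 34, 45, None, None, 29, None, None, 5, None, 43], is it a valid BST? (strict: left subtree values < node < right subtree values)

Level-order array: [23, 34, 45, None, None, 29, None, None, 5, None, 43]
Validate using subtree bounds (lo, hi): at each node, require lo < value < hi,
then recurse left with hi=value and right with lo=value.
Preorder trace (stopping at first violation):
  at node 23 with bounds (-inf, +inf): OK
  at node 34 with bounds (-inf, 23): VIOLATION
Node 34 violates its bound: not (-inf < 34 < 23).
Result: Not a valid BST


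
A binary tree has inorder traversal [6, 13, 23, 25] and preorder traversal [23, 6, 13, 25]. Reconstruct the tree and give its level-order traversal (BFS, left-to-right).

Inorder:  [6, 13, 23, 25]
Preorder: [23, 6, 13, 25]
Algorithm: preorder visits root first, so consume preorder in order;
for each root, split the current inorder slice at that value into
left-subtree inorder and right-subtree inorder, then recurse.
Recursive splits:
  root=23; inorder splits into left=[6, 13], right=[25]
  root=6; inorder splits into left=[], right=[13]
  root=13; inorder splits into left=[], right=[]
  root=25; inorder splits into left=[], right=[]
Reconstructed level-order: [23, 6, 25, 13]


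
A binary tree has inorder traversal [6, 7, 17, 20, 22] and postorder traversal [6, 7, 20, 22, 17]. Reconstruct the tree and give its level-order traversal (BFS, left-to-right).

Inorder:   [6, 7, 17, 20, 22]
Postorder: [6, 7, 20, 22, 17]
Algorithm: postorder visits root last, so walk postorder right-to-left;
each value is the root of the current inorder slice — split it at that
value, recurse on the right subtree first, then the left.
Recursive splits:
  root=17; inorder splits into left=[6, 7], right=[20, 22]
  root=22; inorder splits into left=[20], right=[]
  root=20; inorder splits into left=[], right=[]
  root=7; inorder splits into left=[6], right=[]
  root=6; inorder splits into left=[], right=[]
Reconstructed level-order: [17, 7, 22, 6, 20]


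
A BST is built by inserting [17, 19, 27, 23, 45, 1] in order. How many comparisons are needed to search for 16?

Search path for 16: 17 -> 1
Found: False
Comparisons: 2


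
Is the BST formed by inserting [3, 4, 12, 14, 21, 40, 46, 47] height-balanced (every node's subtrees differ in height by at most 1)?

Tree (level-order array): [3, None, 4, None, 12, None, 14, None, 21, None, 40, None, 46, None, 47]
Definition: a tree is height-balanced if, at every node, |h(left) - h(right)| <= 1 (empty subtree has height -1).
Bottom-up per-node check:
  node 47: h_left=-1, h_right=-1, diff=0 [OK], height=0
  node 46: h_left=-1, h_right=0, diff=1 [OK], height=1
  node 40: h_left=-1, h_right=1, diff=2 [FAIL (|-1-1|=2 > 1)], height=2
  node 21: h_left=-1, h_right=2, diff=3 [FAIL (|-1-2|=3 > 1)], height=3
  node 14: h_left=-1, h_right=3, diff=4 [FAIL (|-1-3|=4 > 1)], height=4
  node 12: h_left=-1, h_right=4, diff=5 [FAIL (|-1-4|=5 > 1)], height=5
  node 4: h_left=-1, h_right=5, diff=6 [FAIL (|-1-5|=6 > 1)], height=6
  node 3: h_left=-1, h_right=6, diff=7 [FAIL (|-1-6|=7 > 1)], height=7
Node 40 violates the condition: |-1 - 1| = 2 > 1.
Result: Not balanced


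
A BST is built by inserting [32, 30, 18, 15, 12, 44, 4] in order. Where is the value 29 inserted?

Starting tree (level order): [32, 30, 44, 18, None, None, None, 15, None, 12, None, 4]
Insertion path: 32 -> 30 -> 18
Result: insert 29 as right child of 18
Final tree (level order): [32, 30, 44, 18, None, None, None, 15, 29, 12, None, None, None, 4]


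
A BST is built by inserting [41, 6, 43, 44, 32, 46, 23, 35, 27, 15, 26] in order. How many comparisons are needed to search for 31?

Search path for 31: 41 -> 6 -> 32 -> 23 -> 27
Found: False
Comparisons: 5


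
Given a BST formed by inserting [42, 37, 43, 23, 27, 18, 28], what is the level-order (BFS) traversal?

Tree insertion order: [42, 37, 43, 23, 27, 18, 28]
Tree (level-order array): [42, 37, 43, 23, None, None, None, 18, 27, None, None, None, 28]
BFS from the root, enqueuing left then right child of each popped node:
  queue [42] -> pop 42, enqueue [37, 43], visited so far: [42]
  queue [37, 43] -> pop 37, enqueue [23], visited so far: [42, 37]
  queue [43, 23] -> pop 43, enqueue [none], visited so far: [42, 37, 43]
  queue [23] -> pop 23, enqueue [18, 27], visited so far: [42, 37, 43, 23]
  queue [18, 27] -> pop 18, enqueue [none], visited so far: [42, 37, 43, 23, 18]
  queue [27] -> pop 27, enqueue [28], visited so far: [42, 37, 43, 23, 18, 27]
  queue [28] -> pop 28, enqueue [none], visited so far: [42, 37, 43, 23, 18, 27, 28]
Result: [42, 37, 43, 23, 18, 27, 28]


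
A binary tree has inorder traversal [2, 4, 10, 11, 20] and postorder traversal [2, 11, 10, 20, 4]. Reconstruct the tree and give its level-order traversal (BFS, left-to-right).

Inorder:   [2, 4, 10, 11, 20]
Postorder: [2, 11, 10, 20, 4]
Algorithm: postorder visits root last, so walk postorder right-to-left;
each value is the root of the current inorder slice — split it at that
value, recurse on the right subtree first, then the left.
Recursive splits:
  root=4; inorder splits into left=[2], right=[10, 11, 20]
  root=20; inorder splits into left=[10, 11], right=[]
  root=10; inorder splits into left=[], right=[11]
  root=11; inorder splits into left=[], right=[]
  root=2; inorder splits into left=[], right=[]
Reconstructed level-order: [4, 2, 20, 10, 11]


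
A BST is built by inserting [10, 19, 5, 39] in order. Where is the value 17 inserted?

Starting tree (level order): [10, 5, 19, None, None, None, 39]
Insertion path: 10 -> 19
Result: insert 17 as left child of 19
Final tree (level order): [10, 5, 19, None, None, 17, 39]


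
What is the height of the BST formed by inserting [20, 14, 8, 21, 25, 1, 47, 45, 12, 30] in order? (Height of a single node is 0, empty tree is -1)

Insertion order: [20, 14, 8, 21, 25, 1, 47, 45, 12, 30]
Tree (level-order array): [20, 14, 21, 8, None, None, 25, 1, 12, None, 47, None, None, None, None, 45, None, 30]
Compute height bottom-up (empty subtree = -1):
  height(1) = 1 + max(-1, -1) = 0
  height(12) = 1 + max(-1, -1) = 0
  height(8) = 1 + max(0, 0) = 1
  height(14) = 1 + max(1, -1) = 2
  height(30) = 1 + max(-1, -1) = 0
  height(45) = 1 + max(0, -1) = 1
  height(47) = 1 + max(1, -1) = 2
  height(25) = 1 + max(-1, 2) = 3
  height(21) = 1 + max(-1, 3) = 4
  height(20) = 1 + max(2, 4) = 5
Height = 5


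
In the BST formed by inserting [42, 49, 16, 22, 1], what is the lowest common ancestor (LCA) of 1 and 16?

Tree insertion order: [42, 49, 16, 22, 1]
Tree (level-order array): [42, 16, 49, 1, 22]
In a BST, the LCA of p=1, q=16 is the first node v on the
root-to-leaf path with p <= v <= q (go left if both < v, right if both > v).
Walk from root:
  at 42: both 1 and 16 < 42, go left
  at 16: 1 <= 16 <= 16, this is the LCA
LCA = 16


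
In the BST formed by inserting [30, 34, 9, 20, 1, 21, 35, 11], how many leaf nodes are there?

Tree built from: [30, 34, 9, 20, 1, 21, 35, 11]
Tree (level-order array): [30, 9, 34, 1, 20, None, 35, None, None, 11, 21]
Rule: A leaf has 0 children.
Per-node child counts:
  node 30: 2 child(ren)
  node 9: 2 child(ren)
  node 1: 0 child(ren)
  node 20: 2 child(ren)
  node 11: 0 child(ren)
  node 21: 0 child(ren)
  node 34: 1 child(ren)
  node 35: 0 child(ren)
Matching nodes: [1, 11, 21, 35]
Count of leaf nodes: 4


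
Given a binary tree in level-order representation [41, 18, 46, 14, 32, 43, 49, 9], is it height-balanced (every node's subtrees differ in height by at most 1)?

Tree (level-order array): [41, 18, 46, 14, 32, 43, 49, 9]
Definition: a tree is height-balanced if, at every node, |h(left) - h(right)| <= 1 (empty subtree has height -1).
Bottom-up per-node check:
  node 9: h_left=-1, h_right=-1, diff=0 [OK], height=0
  node 14: h_left=0, h_right=-1, diff=1 [OK], height=1
  node 32: h_left=-1, h_right=-1, diff=0 [OK], height=0
  node 18: h_left=1, h_right=0, diff=1 [OK], height=2
  node 43: h_left=-1, h_right=-1, diff=0 [OK], height=0
  node 49: h_left=-1, h_right=-1, diff=0 [OK], height=0
  node 46: h_left=0, h_right=0, diff=0 [OK], height=1
  node 41: h_left=2, h_right=1, diff=1 [OK], height=3
All nodes satisfy the balance condition.
Result: Balanced


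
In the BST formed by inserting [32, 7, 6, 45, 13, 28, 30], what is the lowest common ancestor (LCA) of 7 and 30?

Tree insertion order: [32, 7, 6, 45, 13, 28, 30]
Tree (level-order array): [32, 7, 45, 6, 13, None, None, None, None, None, 28, None, 30]
In a BST, the LCA of p=7, q=30 is the first node v on the
root-to-leaf path with p <= v <= q (go left if both < v, right if both > v).
Walk from root:
  at 32: both 7 and 30 < 32, go left
  at 7: 7 <= 7 <= 30, this is the LCA
LCA = 7


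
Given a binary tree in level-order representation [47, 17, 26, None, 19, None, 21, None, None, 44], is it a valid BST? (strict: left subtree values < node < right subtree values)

Level-order array: [47, 17, 26, None, 19, None, 21, None, None, 44]
Validate using subtree bounds (lo, hi): at each node, require lo < value < hi,
then recurse left with hi=value and right with lo=value.
Preorder trace (stopping at first violation):
  at node 47 with bounds (-inf, +inf): OK
  at node 17 with bounds (-inf, 47): OK
  at node 19 with bounds (17, 47): OK
  at node 26 with bounds (47, +inf): VIOLATION
Node 26 violates its bound: not (47 < 26 < +inf).
Result: Not a valid BST


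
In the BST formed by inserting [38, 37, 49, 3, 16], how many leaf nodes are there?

Tree built from: [38, 37, 49, 3, 16]
Tree (level-order array): [38, 37, 49, 3, None, None, None, None, 16]
Rule: A leaf has 0 children.
Per-node child counts:
  node 38: 2 child(ren)
  node 37: 1 child(ren)
  node 3: 1 child(ren)
  node 16: 0 child(ren)
  node 49: 0 child(ren)
Matching nodes: [16, 49]
Count of leaf nodes: 2


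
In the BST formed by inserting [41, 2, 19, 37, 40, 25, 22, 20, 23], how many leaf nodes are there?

Tree built from: [41, 2, 19, 37, 40, 25, 22, 20, 23]
Tree (level-order array): [41, 2, None, None, 19, None, 37, 25, 40, 22, None, None, None, 20, 23]
Rule: A leaf has 0 children.
Per-node child counts:
  node 41: 1 child(ren)
  node 2: 1 child(ren)
  node 19: 1 child(ren)
  node 37: 2 child(ren)
  node 25: 1 child(ren)
  node 22: 2 child(ren)
  node 20: 0 child(ren)
  node 23: 0 child(ren)
  node 40: 0 child(ren)
Matching nodes: [20, 23, 40]
Count of leaf nodes: 3


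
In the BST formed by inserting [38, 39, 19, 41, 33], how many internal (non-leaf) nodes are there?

Tree built from: [38, 39, 19, 41, 33]
Tree (level-order array): [38, 19, 39, None, 33, None, 41]
Rule: An internal node has at least one child.
Per-node child counts:
  node 38: 2 child(ren)
  node 19: 1 child(ren)
  node 33: 0 child(ren)
  node 39: 1 child(ren)
  node 41: 0 child(ren)
Matching nodes: [38, 19, 39]
Count of internal (non-leaf) nodes: 3


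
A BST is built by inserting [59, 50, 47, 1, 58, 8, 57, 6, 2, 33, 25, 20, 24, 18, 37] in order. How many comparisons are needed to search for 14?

Search path for 14: 59 -> 50 -> 47 -> 1 -> 8 -> 33 -> 25 -> 20 -> 18
Found: False
Comparisons: 9


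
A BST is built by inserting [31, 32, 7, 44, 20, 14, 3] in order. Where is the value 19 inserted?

Starting tree (level order): [31, 7, 32, 3, 20, None, 44, None, None, 14]
Insertion path: 31 -> 7 -> 20 -> 14
Result: insert 19 as right child of 14
Final tree (level order): [31, 7, 32, 3, 20, None, 44, None, None, 14, None, None, None, None, 19]


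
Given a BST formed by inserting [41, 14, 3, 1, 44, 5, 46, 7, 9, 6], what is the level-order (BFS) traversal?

Tree insertion order: [41, 14, 3, 1, 44, 5, 46, 7, 9, 6]
Tree (level-order array): [41, 14, 44, 3, None, None, 46, 1, 5, None, None, None, None, None, 7, 6, 9]
BFS from the root, enqueuing left then right child of each popped node:
  queue [41] -> pop 41, enqueue [14, 44], visited so far: [41]
  queue [14, 44] -> pop 14, enqueue [3], visited so far: [41, 14]
  queue [44, 3] -> pop 44, enqueue [46], visited so far: [41, 14, 44]
  queue [3, 46] -> pop 3, enqueue [1, 5], visited so far: [41, 14, 44, 3]
  queue [46, 1, 5] -> pop 46, enqueue [none], visited so far: [41, 14, 44, 3, 46]
  queue [1, 5] -> pop 1, enqueue [none], visited so far: [41, 14, 44, 3, 46, 1]
  queue [5] -> pop 5, enqueue [7], visited so far: [41, 14, 44, 3, 46, 1, 5]
  queue [7] -> pop 7, enqueue [6, 9], visited so far: [41, 14, 44, 3, 46, 1, 5, 7]
  queue [6, 9] -> pop 6, enqueue [none], visited so far: [41, 14, 44, 3, 46, 1, 5, 7, 6]
  queue [9] -> pop 9, enqueue [none], visited so far: [41, 14, 44, 3, 46, 1, 5, 7, 6, 9]
Result: [41, 14, 44, 3, 46, 1, 5, 7, 6, 9]


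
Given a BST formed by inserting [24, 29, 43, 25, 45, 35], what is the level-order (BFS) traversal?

Tree insertion order: [24, 29, 43, 25, 45, 35]
Tree (level-order array): [24, None, 29, 25, 43, None, None, 35, 45]
BFS from the root, enqueuing left then right child of each popped node:
  queue [24] -> pop 24, enqueue [29], visited so far: [24]
  queue [29] -> pop 29, enqueue [25, 43], visited so far: [24, 29]
  queue [25, 43] -> pop 25, enqueue [none], visited so far: [24, 29, 25]
  queue [43] -> pop 43, enqueue [35, 45], visited so far: [24, 29, 25, 43]
  queue [35, 45] -> pop 35, enqueue [none], visited so far: [24, 29, 25, 43, 35]
  queue [45] -> pop 45, enqueue [none], visited so far: [24, 29, 25, 43, 35, 45]
Result: [24, 29, 25, 43, 35, 45]


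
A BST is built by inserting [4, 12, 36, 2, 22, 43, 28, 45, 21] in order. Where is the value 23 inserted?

Starting tree (level order): [4, 2, 12, None, None, None, 36, 22, 43, 21, 28, None, 45]
Insertion path: 4 -> 12 -> 36 -> 22 -> 28
Result: insert 23 as left child of 28
Final tree (level order): [4, 2, 12, None, None, None, 36, 22, 43, 21, 28, None, 45, None, None, 23]


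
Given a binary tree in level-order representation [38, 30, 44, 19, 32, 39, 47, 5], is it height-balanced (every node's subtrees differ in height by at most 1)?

Tree (level-order array): [38, 30, 44, 19, 32, 39, 47, 5]
Definition: a tree is height-balanced if, at every node, |h(left) - h(right)| <= 1 (empty subtree has height -1).
Bottom-up per-node check:
  node 5: h_left=-1, h_right=-1, diff=0 [OK], height=0
  node 19: h_left=0, h_right=-1, diff=1 [OK], height=1
  node 32: h_left=-1, h_right=-1, diff=0 [OK], height=0
  node 30: h_left=1, h_right=0, diff=1 [OK], height=2
  node 39: h_left=-1, h_right=-1, diff=0 [OK], height=0
  node 47: h_left=-1, h_right=-1, diff=0 [OK], height=0
  node 44: h_left=0, h_right=0, diff=0 [OK], height=1
  node 38: h_left=2, h_right=1, diff=1 [OK], height=3
All nodes satisfy the balance condition.
Result: Balanced


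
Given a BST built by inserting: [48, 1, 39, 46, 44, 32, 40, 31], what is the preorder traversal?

Tree insertion order: [48, 1, 39, 46, 44, 32, 40, 31]
Tree (level-order array): [48, 1, None, None, 39, 32, 46, 31, None, 44, None, None, None, 40]
Preorder traversal: [48, 1, 39, 32, 31, 46, 44, 40]


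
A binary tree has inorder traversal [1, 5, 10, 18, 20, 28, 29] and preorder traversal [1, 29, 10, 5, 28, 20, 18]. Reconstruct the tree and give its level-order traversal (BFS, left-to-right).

Inorder:  [1, 5, 10, 18, 20, 28, 29]
Preorder: [1, 29, 10, 5, 28, 20, 18]
Algorithm: preorder visits root first, so consume preorder in order;
for each root, split the current inorder slice at that value into
left-subtree inorder and right-subtree inorder, then recurse.
Recursive splits:
  root=1; inorder splits into left=[], right=[5, 10, 18, 20, 28, 29]
  root=29; inorder splits into left=[5, 10, 18, 20, 28], right=[]
  root=10; inorder splits into left=[5], right=[18, 20, 28]
  root=5; inorder splits into left=[], right=[]
  root=28; inorder splits into left=[18, 20], right=[]
  root=20; inorder splits into left=[18], right=[]
  root=18; inorder splits into left=[], right=[]
Reconstructed level-order: [1, 29, 10, 5, 28, 20, 18]


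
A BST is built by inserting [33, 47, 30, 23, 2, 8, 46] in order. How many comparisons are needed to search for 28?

Search path for 28: 33 -> 30 -> 23
Found: False
Comparisons: 3


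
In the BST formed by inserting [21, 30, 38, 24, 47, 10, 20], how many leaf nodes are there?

Tree built from: [21, 30, 38, 24, 47, 10, 20]
Tree (level-order array): [21, 10, 30, None, 20, 24, 38, None, None, None, None, None, 47]
Rule: A leaf has 0 children.
Per-node child counts:
  node 21: 2 child(ren)
  node 10: 1 child(ren)
  node 20: 0 child(ren)
  node 30: 2 child(ren)
  node 24: 0 child(ren)
  node 38: 1 child(ren)
  node 47: 0 child(ren)
Matching nodes: [20, 24, 47]
Count of leaf nodes: 3


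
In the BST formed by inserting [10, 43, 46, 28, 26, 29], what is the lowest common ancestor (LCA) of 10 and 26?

Tree insertion order: [10, 43, 46, 28, 26, 29]
Tree (level-order array): [10, None, 43, 28, 46, 26, 29]
In a BST, the LCA of p=10, q=26 is the first node v on the
root-to-leaf path with p <= v <= q (go left if both < v, right if both > v).
Walk from root:
  at 10: 10 <= 10 <= 26, this is the LCA
LCA = 10


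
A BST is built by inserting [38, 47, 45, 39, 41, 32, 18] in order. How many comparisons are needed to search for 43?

Search path for 43: 38 -> 47 -> 45 -> 39 -> 41
Found: False
Comparisons: 5


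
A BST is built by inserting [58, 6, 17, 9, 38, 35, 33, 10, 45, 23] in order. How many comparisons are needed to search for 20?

Search path for 20: 58 -> 6 -> 17 -> 38 -> 35 -> 33 -> 23
Found: False
Comparisons: 7


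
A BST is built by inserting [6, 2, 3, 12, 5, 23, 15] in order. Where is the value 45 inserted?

Starting tree (level order): [6, 2, 12, None, 3, None, 23, None, 5, 15]
Insertion path: 6 -> 12 -> 23
Result: insert 45 as right child of 23
Final tree (level order): [6, 2, 12, None, 3, None, 23, None, 5, 15, 45]


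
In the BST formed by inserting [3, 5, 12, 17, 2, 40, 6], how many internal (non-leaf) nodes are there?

Tree built from: [3, 5, 12, 17, 2, 40, 6]
Tree (level-order array): [3, 2, 5, None, None, None, 12, 6, 17, None, None, None, 40]
Rule: An internal node has at least one child.
Per-node child counts:
  node 3: 2 child(ren)
  node 2: 0 child(ren)
  node 5: 1 child(ren)
  node 12: 2 child(ren)
  node 6: 0 child(ren)
  node 17: 1 child(ren)
  node 40: 0 child(ren)
Matching nodes: [3, 5, 12, 17]
Count of internal (non-leaf) nodes: 4


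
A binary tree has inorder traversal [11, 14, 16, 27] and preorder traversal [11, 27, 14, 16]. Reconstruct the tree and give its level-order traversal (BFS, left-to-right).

Inorder:  [11, 14, 16, 27]
Preorder: [11, 27, 14, 16]
Algorithm: preorder visits root first, so consume preorder in order;
for each root, split the current inorder slice at that value into
left-subtree inorder and right-subtree inorder, then recurse.
Recursive splits:
  root=11; inorder splits into left=[], right=[14, 16, 27]
  root=27; inorder splits into left=[14, 16], right=[]
  root=14; inorder splits into left=[], right=[16]
  root=16; inorder splits into left=[], right=[]
Reconstructed level-order: [11, 27, 14, 16]
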